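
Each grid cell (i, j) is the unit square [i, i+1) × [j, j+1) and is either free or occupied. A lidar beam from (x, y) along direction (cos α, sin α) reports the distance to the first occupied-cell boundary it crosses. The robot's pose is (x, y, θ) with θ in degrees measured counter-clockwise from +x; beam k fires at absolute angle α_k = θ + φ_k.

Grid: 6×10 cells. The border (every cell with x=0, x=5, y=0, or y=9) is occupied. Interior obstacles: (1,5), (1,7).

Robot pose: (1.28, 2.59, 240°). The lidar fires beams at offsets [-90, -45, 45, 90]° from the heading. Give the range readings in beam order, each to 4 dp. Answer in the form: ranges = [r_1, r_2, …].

ranges = [0.3233, 0.2899, 1.6461, 3.1800]

beam 1: φ=-90°, α=150°
  dir = (cos 150°, sin 150°) = (-0.8660, 0.5000); from cell (1,2)
  next x-line at t=0.3233, next y-line at t=0.8200; Δt_x=1.1547, Δt_y=2.0000
    x: enter (0,2) at t=0.3233 ← occupied
  → r_1 = 0.3233
beam 2: φ=-45°, α=195°
  dir = (cos 195°, sin 195°) = (-0.9659, -0.2588); from cell (1,2)
  next x-line at t=0.2899, next y-line at t=2.2796; Δt_x=1.0353, Δt_y=3.8637
    x: enter (0,2) at t=0.2899 ← occupied
  → r_2 = 0.2899
beam 3: φ=45°, α=285°
  dir = (cos 285°, sin 285°) = (0.2588, -0.9659); from cell (1,2)
  next x-line at t=2.7819, next y-line at t=0.6108; Δt_x=3.8637, Δt_y=1.0353
    y: enter (1,1) at t=0.6108
    y: enter (1,0) at t=1.6461 ← occupied
  → r_3 = 1.6461
beam 4: φ=90°, α=330°
  dir = (cos 330°, sin 330°) = (0.8660, -0.5000); from cell (1,2)
  next x-line at t=0.8314, next y-line at t=1.1800; Δt_x=1.1547, Δt_y=2.0000
    x: enter (2,2) at t=0.8314
    y: enter (2,1) at t=1.1800
    x: enter (3,1) at t=1.9861
    x: enter (4,1) at t=3.1408
    y: enter (4,0) at t=3.1800 ← occupied
  → r_4 = 3.1800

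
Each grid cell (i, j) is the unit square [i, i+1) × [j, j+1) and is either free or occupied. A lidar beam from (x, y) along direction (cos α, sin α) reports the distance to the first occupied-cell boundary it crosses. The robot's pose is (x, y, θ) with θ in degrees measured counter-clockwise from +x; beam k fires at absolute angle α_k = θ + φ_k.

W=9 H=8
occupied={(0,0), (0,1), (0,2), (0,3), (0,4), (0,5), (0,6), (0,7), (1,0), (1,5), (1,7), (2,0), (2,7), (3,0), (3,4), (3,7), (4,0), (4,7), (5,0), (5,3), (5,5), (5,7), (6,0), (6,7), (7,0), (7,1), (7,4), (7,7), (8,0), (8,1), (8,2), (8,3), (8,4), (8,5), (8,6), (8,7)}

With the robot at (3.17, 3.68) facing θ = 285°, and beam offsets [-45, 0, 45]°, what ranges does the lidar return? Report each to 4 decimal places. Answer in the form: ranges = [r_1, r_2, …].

beam 1: φ=-45°, α=240°
  direction (-0.5000, -0.8660); cell (3,3); t to first gridline: x 0.3400, y 0.7852 (then +2.0000 / +1.1547)
    (2,3) via x @ 0.3400
    (2,2) via y @ 0.7852
    (2,1) via y @ 1.9399
    (1,1) via x @ 2.3400
    (1,0) via y @ 3.0946  # hit
  → r_1 = 3.0946
beam 2: φ=0°, α=285°
  direction (0.2588, -0.9659); cell (3,3); t to first gridline: x 3.2069, y 0.7040 (then +3.8637 / +1.0353)
    (3,2) via y @ 0.7040
    (3,1) via y @ 1.7393
    (3,0) via y @ 2.7745  # hit
  → r_2 = 2.7745
beam 3: φ=45°, α=330°
  direction (0.8660, -0.5000); cell (3,3); t to first gridline: x 0.9584, y 1.3600 (then +1.1547 / +2.0000)
    (4,3) via x @ 0.9584
    (4,2) via y @ 1.3600
    (5,2) via x @ 2.1131
    (6,2) via x @ 3.2678
    (6,1) via y @ 3.3600
    (7,1) via x @ 4.4225  # hit
  → r_3 = 4.4225

ranges = [3.0946, 2.7745, 4.4225]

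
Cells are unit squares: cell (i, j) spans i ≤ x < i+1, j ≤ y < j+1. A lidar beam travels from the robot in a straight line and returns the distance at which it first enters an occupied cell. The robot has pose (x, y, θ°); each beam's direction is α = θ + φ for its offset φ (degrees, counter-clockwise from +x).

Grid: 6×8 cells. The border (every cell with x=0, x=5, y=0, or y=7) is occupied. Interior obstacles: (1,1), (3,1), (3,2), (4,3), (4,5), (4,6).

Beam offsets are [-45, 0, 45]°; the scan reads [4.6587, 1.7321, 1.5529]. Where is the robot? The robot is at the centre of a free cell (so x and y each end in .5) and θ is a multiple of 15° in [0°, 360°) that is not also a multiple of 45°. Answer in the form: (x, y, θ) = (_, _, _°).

Enumerate (i+0.5, j+0.5, θ) over the 18 free cells and 16 admissible headings. For each, cast all 3 beams and compare to the given ranges.
  (2.5, 5.5, 210°): beam 1 = 1.5529 ≠ 4.6587 ✗
  (3.5, 6.5, 255°): beam 1 = 2.8868 ≠ 4.6587 ✗
  (2.5, 4.5, 15°): beam 1 = 1.7321 ≠ 4.6587 ✗
  (1.5, 6.5, 330°): beam 1 = 5.6940 ≠ 4.6587 ✗
  …
  (2.5, 2.5, 150°): r_1=4.6587, r_2=1.7321, r_3=1.5529 — all match ✓
Unique over the lattice → pose = (2.5, 2.5, 150°).

(x, y, θ) = (2.5, 2.5, 150°)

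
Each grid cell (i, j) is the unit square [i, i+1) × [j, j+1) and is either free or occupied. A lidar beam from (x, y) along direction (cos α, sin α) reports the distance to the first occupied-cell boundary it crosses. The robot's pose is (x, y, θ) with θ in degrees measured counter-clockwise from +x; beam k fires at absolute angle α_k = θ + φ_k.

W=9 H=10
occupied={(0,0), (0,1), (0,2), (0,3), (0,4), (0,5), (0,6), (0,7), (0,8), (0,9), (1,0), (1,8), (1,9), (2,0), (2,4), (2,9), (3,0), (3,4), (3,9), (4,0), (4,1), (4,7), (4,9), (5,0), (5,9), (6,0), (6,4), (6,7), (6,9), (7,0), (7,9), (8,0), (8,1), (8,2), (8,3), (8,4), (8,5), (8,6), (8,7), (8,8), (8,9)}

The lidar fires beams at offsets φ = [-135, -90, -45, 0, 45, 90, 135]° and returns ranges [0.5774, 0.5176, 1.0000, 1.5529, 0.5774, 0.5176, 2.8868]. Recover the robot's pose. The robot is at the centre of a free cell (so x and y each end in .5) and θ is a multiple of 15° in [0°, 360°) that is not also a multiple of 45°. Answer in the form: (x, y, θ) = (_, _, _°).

(x, y, θ) = (7.5, 7.5, 105°)

Enumerate (i+0.5, j+0.5, θ) over the 49 free cells and 16 admissible headings. For each, cast all 7 beams and compare to the given ranges.
  (2.5, 6.5, 120°): beam 1 = 5.6940 ≠ 0.5774 ✗
  (7.5, 5.5, 150°): beam 1 = 0.5176 ≠ 0.5774 ✗
  (7.5, 8.5, 150°): beam 1 = 0.5176 ≠ 0.5774 ✗
  (2.5, 6.5, 15°): beam 1 = 3.0000 ≠ 0.5774 ✗
  (3.5, 5.5, 345°): beam 1 = 1.0000 ≠ 0.5774 ✗
  …
  (7.5, 7.5, 105°): r_1=0.5774, r_2=0.5176, r_3=1.0000, r_4=1.5529, r_5=0.5774, r_6=0.5176, r_7=2.8868 — all match ✓
No second candidate reproduces the full scan.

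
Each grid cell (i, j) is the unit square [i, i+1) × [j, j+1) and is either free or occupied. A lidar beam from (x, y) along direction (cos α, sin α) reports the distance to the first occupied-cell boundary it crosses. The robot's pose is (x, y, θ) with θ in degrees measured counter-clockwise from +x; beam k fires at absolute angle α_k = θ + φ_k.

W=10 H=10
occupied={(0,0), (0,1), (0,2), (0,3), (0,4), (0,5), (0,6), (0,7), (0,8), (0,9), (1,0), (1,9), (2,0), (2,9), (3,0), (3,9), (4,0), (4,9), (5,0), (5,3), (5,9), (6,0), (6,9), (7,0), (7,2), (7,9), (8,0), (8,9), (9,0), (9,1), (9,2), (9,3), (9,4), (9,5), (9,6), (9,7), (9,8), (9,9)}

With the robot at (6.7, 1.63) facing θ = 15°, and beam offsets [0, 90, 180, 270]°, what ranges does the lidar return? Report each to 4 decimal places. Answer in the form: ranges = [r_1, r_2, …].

beam 1: φ=0°, α=15°
  cosα=0.9659 sinα=0.2588 | (6,1) | tMaxX 0.3106 tMaxY 1.4296 | tΔX 1.0353 tΔY 3.8637
    t=0.3106 [x] (7,1)
    t=1.3459 [x] (8,1)
    t=1.4296 [y] (8,2)
    t=2.3811 [x] (9,2) — stop
  → r_1 = 2.3811
beam 2: φ=90°, α=105°
  cosα=-0.2588 sinα=0.9659 | (6,1) | tMaxX 2.7046 tMaxY 0.3831 | tΔX 3.8637 tΔY 1.0353
    t=0.3831 [y] (6,2)
    t=1.4183 [y] (6,3)
    t=2.4536 [y] (6,4)
    t=2.7046 [x] (5,4)
    t=3.4889 [y] (5,5)
    t=4.5242 [y] (5,6)
    t=5.5594 [y] (5,7)
    t=6.5683 [x] (4,7)
    t=6.5947 [y] (4,8)
    t=7.6300 [y] (4,9) — stop
  → r_2 = 7.6300
beam 3: φ=180°, α=195°
  cosα=-0.9659 sinα=-0.2588 | (6,1) | tMaxX 0.7247 tMaxY 2.4341 | tΔX 1.0353 tΔY 3.8637
    t=0.7247 [x] (5,1)
    t=1.7600 [x] (4,1)
    t=2.4341 [y] (4,0) — stop
  → r_3 = 2.4341
beam 4: φ=270°, α=285°
  cosα=0.2588 sinα=-0.9659 | (6,1) | tMaxX 1.1591 tMaxY 0.6522 | tΔX 3.8637 tΔY 1.0353
    t=0.6522 [y] (6,0) — stop
  → r_4 = 0.6522

ranges = [2.3811, 7.6300, 2.4341, 0.6522]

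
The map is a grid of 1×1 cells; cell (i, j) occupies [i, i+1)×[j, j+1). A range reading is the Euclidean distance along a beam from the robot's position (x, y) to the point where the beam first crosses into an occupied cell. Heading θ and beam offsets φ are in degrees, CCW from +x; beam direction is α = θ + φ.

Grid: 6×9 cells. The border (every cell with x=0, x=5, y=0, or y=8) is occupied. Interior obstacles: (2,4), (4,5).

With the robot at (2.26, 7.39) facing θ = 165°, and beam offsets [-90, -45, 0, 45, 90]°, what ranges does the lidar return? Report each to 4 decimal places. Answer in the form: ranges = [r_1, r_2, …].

ranges = [0.6315, 0.7044, 1.3044, 1.4549, 4.8683]

beam 1: φ=-90°, α=75°
  direction (0.2588, 0.9659); cell (2,7); t to first gridline: x 2.8591, y 0.6315 (then +3.8637 / +1.0353)
    (2,8) via y @ 0.6315  # hit
  → r_1 = 0.6315
beam 2: φ=-45°, α=120°
  direction (-0.5000, 0.8660); cell (2,7); t to first gridline: x 0.5200, y 0.7044 (then +2.0000 / +1.1547)
    (1,7) via x @ 0.5200
    (1,8) via y @ 0.7044  # hit
  → r_2 = 0.7044
beam 3: φ=0°, α=165°
  direction (-0.9659, 0.2588); cell (2,7); t to first gridline: x 0.2692, y 2.3569 (then +1.0353 / +3.8637)
    (1,7) via x @ 0.2692
    (0,7) via x @ 1.3044  # hit
  → r_3 = 1.3044
beam 4: φ=45°, α=210°
  direction (-0.8660, -0.5000); cell (2,7); t to first gridline: x 0.3002, y 0.7800 (then +1.1547 / +2.0000)
    (1,7) via x @ 0.3002
    (1,6) via y @ 0.7800
    (0,6) via x @ 1.4549  # hit
  → r_4 = 1.4549
beam 5: φ=90°, α=255°
  direction (-0.2588, -0.9659); cell (2,7); t to first gridline: x 1.0046, y 0.4038 (then +3.8637 / +1.0353)
    (2,6) via y @ 0.4038
    (1,6) via x @ 1.0046
    (1,5) via y @ 1.4390
    (1,4) via y @ 2.4743
    (1,3) via y @ 3.5096
    (1,2) via y @ 4.5449
    (0,2) via x @ 4.8683  # hit
  → r_5 = 4.8683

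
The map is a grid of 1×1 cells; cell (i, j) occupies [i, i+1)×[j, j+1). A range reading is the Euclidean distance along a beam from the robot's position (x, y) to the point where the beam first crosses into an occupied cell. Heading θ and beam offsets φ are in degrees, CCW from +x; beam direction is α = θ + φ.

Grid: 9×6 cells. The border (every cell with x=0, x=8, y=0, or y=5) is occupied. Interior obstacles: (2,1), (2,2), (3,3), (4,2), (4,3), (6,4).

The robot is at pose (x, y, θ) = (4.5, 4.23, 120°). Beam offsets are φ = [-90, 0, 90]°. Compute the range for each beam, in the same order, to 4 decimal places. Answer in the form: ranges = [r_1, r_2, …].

beam 1: φ=-90°, α=30°
  d=(0.8660,0.5000)  start (4,4)  tX=0.5774 tY=1.5400  stride 1/|dx|=1.1547 1/|dy|=2.0000
    cross x-line → (5,4), t=0.5774
    cross y-line → (5,5), t=1.5400 (wall)
  → r_1 = 1.5400
beam 2: φ=0°, α=120°
  d=(-0.5000,0.8660)  start (4,4)  tX=1.0000 tY=0.8891  stride 1/|dx|=2.0000 1/|dy|=1.1547
    cross y-line → (4,5), t=0.8891 (wall)
  → r_2 = 0.8891
beam 3: φ=90°, α=210°
  d=(-0.8660,-0.5000)  start (4,4)  tX=0.5774 tY=0.4600  stride 1/|dx|=1.1547 1/|dy|=2.0000
    cross y-line → (4,3), t=0.4600 (wall)
  → r_3 = 0.4600

ranges = [1.5400, 0.8891, 0.4600]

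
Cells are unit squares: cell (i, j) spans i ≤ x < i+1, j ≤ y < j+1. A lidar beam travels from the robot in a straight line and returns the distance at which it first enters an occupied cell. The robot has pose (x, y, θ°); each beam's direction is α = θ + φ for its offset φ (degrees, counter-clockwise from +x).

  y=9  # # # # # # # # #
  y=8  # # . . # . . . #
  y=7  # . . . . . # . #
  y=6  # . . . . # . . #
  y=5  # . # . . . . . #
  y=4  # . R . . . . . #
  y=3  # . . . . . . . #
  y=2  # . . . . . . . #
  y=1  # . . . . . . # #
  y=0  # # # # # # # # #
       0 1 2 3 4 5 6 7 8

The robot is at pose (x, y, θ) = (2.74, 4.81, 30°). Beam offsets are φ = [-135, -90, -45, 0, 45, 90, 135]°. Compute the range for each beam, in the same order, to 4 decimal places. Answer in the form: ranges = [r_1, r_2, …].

ranges = [3.9444, 4.3994, 5.4456, 2.6096, 0.1967, 0.2194, 0.7341]

beam 1: φ=-135°, α=255°
  d=(-0.2588,-0.9659)  start (2,4)  tX=2.8591 tY=0.8386  stride 1/|dx|=3.8637 1/|dy|=1.0353
    cross y-line → (2,3), t=0.8386
    cross y-line → (2,2), t=1.8738
    cross x-line → (1,2), t=2.8591
    cross y-line → (1,1), t=2.9091
    cross y-line → (1,0), t=3.9444 (wall)
  → r_1 = 3.9444
beam 2: φ=-90°, α=300°
  d=(0.5000,-0.8660)  start (2,4)  tX=0.5200 tY=0.9353  stride 1/|dx|=2.0000 1/|dy|=1.1547
    cross x-line → (3,4), t=0.5200
    cross y-line → (3,3), t=0.9353
    cross y-line → (3,2), t=2.0900
    cross x-line → (4,2), t=2.5200
    cross y-line → (4,1), t=3.2447
    cross y-line → (4,0), t=4.3994 (wall)
  → r_2 = 4.3994
beam 3: φ=-45°, α=345°
  d=(0.9659,-0.2588)  start (2,4)  tX=0.2692 tY=3.1296  stride 1/|dx|=1.0353 1/|dy|=3.8637
    cross x-line → (3,4), t=0.2692
    cross x-line → (4,4), t=1.3044
    cross x-line → (5,4), t=2.3397
    cross y-line → (5,3), t=3.1296
    cross x-line → (6,3), t=3.3750
    cross x-line → (7,3), t=4.4103
    cross x-line → (8,3), t=5.4456 (wall)
  → r_3 = 5.4456
beam 4: φ=0°, α=30°
  d=(0.8660,0.5000)  start (2,4)  tX=0.3002 tY=0.3800  stride 1/|dx|=1.1547 1/|dy|=2.0000
    cross x-line → (3,4), t=0.3002
    cross y-line → (3,5), t=0.3800
    cross x-line → (4,5), t=1.4549
    cross y-line → (4,6), t=2.3800
    cross x-line → (5,6), t=2.6096 (wall)
  → r_4 = 2.6096
beam 5: φ=45°, α=75°
  d=(0.2588,0.9659)  start (2,4)  tX=1.0046 tY=0.1967  stride 1/|dx|=3.8637 1/|dy|=1.0353
    cross y-line → (2,5), t=0.1967 (wall)
  → r_5 = 0.1967
beam 6: φ=90°, α=120°
  d=(-0.5000,0.8660)  start (2,4)  tX=1.4800 tY=0.2194  stride 1/|dx|=2.0000 1/|dy|=1.1547
    cross y-line → (2,5), t=0.2194 (wall)
  → r_6 = 0.2194
beam 7: φ=135°, α=165°
  d=(-0.9659,0.2588)  start (2,4)  tX=0.7661 tY=0.7341  stride 1/|dx|=1.0353 1/|dy|=3.8637
    cross y-line → (2,5), t=0.7341 (wall)
  → r_7 = 0.7341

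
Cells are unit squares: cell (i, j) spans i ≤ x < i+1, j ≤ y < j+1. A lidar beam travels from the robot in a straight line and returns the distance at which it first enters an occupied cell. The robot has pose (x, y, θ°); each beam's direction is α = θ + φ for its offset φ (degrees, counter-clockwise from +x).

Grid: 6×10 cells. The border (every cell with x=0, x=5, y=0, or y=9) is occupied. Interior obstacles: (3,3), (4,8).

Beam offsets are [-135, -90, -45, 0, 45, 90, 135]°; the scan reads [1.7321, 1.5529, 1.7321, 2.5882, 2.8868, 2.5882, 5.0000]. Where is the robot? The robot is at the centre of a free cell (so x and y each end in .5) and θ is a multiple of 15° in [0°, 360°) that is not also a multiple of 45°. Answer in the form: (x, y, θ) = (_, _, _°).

Candidates: 30 free-cell centres × 16 headings = 480 poses. Raycast each; keep the one whose scan matches to 4 dp.
  (2.5, 4.5, 150°): beam 1 = 2.5882 ≠ 1.7321 ✗
  (3.5, 2.5, 330°): beam 1 = 2.5882 ≠ 1.7321 ✗
  (4.5, 5.5, 75°): beam 1 = 1.0000 ≠ 1.7321 ✗
  (1.5, 1.5, 285°): beam 1 = 0.5774 ≠ 1.7321 ✗
  (1.5, 5.5, 345°): beam 1 = 0.5774 ≠ 1.7321 ✗
  …
  (3.5, 6.5, 105°): r_1=1.7321, r_2=1.5529, r_3=1.7321, r_4=2.5882, r_5=2.8868, r_6=2.5882, r_7=5.0000 — all match ✓
No second candidate reproduces the full scan.

(x, y, θ) = (3.5, 6.5, 105°)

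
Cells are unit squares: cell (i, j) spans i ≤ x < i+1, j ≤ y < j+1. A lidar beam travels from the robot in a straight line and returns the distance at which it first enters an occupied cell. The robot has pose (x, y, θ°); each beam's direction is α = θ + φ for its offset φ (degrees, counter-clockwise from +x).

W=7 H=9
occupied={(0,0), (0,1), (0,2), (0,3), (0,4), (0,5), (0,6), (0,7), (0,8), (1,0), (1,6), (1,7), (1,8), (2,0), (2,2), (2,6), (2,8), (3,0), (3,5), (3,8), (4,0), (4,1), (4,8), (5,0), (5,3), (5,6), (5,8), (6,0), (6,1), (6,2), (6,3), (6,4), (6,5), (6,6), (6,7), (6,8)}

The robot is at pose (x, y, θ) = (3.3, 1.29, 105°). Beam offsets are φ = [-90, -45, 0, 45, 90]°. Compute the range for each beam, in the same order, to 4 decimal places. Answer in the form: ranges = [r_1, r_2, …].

beam 1: φ=-90°, α=15°
  dir = (cos 15°, sin 15°) = (0.9659, 0.2588); from cell (3,1)
  next x-line at t=0.7247, next y-line at t=2.7432; Δt_x=1.0353, Δt_y=3.8637
    x: enter (4,1) at t=0.7247 ← occupied
  → r_1 = 0.7247
beam 2: φ=-45°, α=60°
  dir = (cos 60°, sin 60°) = (0.5000, 0.8660); from cell (3,1)
  next x-line at t=1.4000, next y-line at t=0.8198; Δt_x=2.0000, Δt_y=1.1547
    y: enter (3,2) at t=0.8198
    x: enter (4,2) at t=1.4000
    y: enter (4,3) at t=1.9745
    y: enter (4,4) at t=3.1292
    x: enter (5,4) at t=3.4000
    y: enter (5,5) at t=4.2839
    x: enter (6,5) at t=5.4000 ← occupied
  → r_2 = 5.4000
beam 3: φ=0°, α=105°
  dir = (cos 105°, sin 105°) = (-0.2588, 0.9659); from cell (3,1)
  next x-line at t=1.1591, next y-line at t=0.7350; Δt_x=3.8637, Δt_y=1.0353
    y: enter (3,2) at t=0.7350
    x: enter (2,2) at t=1.1591 ← occupied
  → r_3 = 1.1591
beam 4: φ=45°, α=150°
  dir = (cos 150°, sin 150°) = (-0.8660, 0.5000); from cell (3,1)
  next x-line at t=0.3464, next y-line at t=1.4200; Δt_x=1.1547, Δt_y=2.0000
    x: enter (2,1) at t=0.3464
    y: enter (2,2) at t=1.4200 ← occupied
  → r_4 = 1.4200
beam 5: φ=90°, α=195°
  dir = (cos 195°, sin 195°) = (-0.9659, -0.2588); from cell (3,1)
  next x-line at t=0.3106, next y-line at t=1.1205; Δt_x=1.0353, Δt_y=3.8637
    x: enter (2,1) at t=0.3106
    y: enter (2,0) at t=1.1205 ← occupied
  → r_5 = 1.1205

ranges = [0.7247, 5.4000, 1.1591, 1.4200, 1.1205]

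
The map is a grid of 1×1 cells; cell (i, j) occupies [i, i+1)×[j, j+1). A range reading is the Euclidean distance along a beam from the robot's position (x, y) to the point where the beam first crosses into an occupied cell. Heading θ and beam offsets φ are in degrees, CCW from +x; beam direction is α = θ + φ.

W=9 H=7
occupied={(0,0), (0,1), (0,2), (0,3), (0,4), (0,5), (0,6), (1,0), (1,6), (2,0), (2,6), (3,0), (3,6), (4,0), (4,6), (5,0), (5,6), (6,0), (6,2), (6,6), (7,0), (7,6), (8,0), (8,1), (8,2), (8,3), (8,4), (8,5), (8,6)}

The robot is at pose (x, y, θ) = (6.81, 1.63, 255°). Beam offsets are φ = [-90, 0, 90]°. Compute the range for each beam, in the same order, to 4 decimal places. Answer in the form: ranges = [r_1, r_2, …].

ranges = [6.0150, 0.6522, 1.2320]

beam 1: φ=-90°, α=165°
  cosα=-0.9659 sinα=0.2588 | (6,1) | tMaxX 0.8386 tMaxY 1.4296 | tΔX 1.0353 tΔY 3.8637
    t=0.8386 [x] (5,1)
    t=1.4296 [y] (5,2)
    t=1.8738 [x] (4,2)
    t=2.9091 [x] (3,2)
    t=3.9444 [x] (2,2)
    t=4.9797 [x] (1,2)
    t=5.2933 [y] (1,3)
    t=6.0150 [x] (0,3) — stop
  → r_1 = 6.0150
beam 2: φ=0°, α=255°
  cosα=-0.2588 sinα=-0.9659 | (6,1) | tMaxX 3.1296 tMaxY 0.6522 | tΔX 3.8637 tΔY 1.0353
    t=0.6522 [y] (6,0) — stop
  → r_2 = 0.6522
beam 3: φ=90°, α=345°
  cosα=0.9659 sinα=-0.2588 | (6,1) | tMaxX 0.1967 tMaxY 2.4341 | tΔX 1.0353 tΔY 3.8637
    t=0.1967 [x] (7,1)
    t=1.2320 [x] (8,1) — stop
  → r_3 = 1.2320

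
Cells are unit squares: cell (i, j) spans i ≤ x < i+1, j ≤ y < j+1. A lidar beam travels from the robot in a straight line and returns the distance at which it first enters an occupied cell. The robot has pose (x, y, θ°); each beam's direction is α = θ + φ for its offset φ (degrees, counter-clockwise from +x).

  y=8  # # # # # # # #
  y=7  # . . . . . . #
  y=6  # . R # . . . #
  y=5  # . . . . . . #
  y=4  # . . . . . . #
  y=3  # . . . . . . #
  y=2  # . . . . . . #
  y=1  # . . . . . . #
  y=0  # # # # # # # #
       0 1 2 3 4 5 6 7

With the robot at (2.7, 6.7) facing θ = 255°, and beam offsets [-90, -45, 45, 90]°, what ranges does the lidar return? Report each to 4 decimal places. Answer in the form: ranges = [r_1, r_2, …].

ranges = [1.7600, 1.9630, 0.6000, 0.3106]

beam 1: φ=-90°, α=165°
  d=(-0.9659,0.2588)  start (2,6)  tX=0.7247 tY=1.1591  stride 1/|dx|=1.0353 1/|dy|=3.8637
    cross x-line → (1,6), t=0.7247
    cross y-line → (1,7), t=1.1591
    cross x-line → (0,7), t=1.7600 (wall)
  → r_1 = 1.7600
beam 2: φ=-45°, α=210°
  d=(-0.8660,-0.5000)  start (2,6)  tX=0.8083 tY=1.4000  stride 1/|dx|=1.1547 1/|dy|=2.0000
    cross x-line → (1,6), t=0.8083
    cross y-line → (1,5), t=1.4000
    cross x-line → (0,5), t=1.9630 (wall)
  → r_2 = 1.9630
beam 3: φ=45°, α=300°
  d=(0.5000,-0.8660)  start (2,6)  tX=0.6000 tY=0.8083  stride 1/|dx|=2.0000 1/|dy|=1.1547
    cross x-line → (3,6), t=0.6000 (wall)
  → r_3 = 0.6000
beam 4: φ=90°, α=345°
  d=(0.9659,-0.2588)  start (2,6)  tX=0.3106 tY=2.7046  stride 1/|dx|=1.0353 1/|dy|=3.8637
    cross x-line → (3,6), t=0.3106 (wall)
  → r_4 = 0.3106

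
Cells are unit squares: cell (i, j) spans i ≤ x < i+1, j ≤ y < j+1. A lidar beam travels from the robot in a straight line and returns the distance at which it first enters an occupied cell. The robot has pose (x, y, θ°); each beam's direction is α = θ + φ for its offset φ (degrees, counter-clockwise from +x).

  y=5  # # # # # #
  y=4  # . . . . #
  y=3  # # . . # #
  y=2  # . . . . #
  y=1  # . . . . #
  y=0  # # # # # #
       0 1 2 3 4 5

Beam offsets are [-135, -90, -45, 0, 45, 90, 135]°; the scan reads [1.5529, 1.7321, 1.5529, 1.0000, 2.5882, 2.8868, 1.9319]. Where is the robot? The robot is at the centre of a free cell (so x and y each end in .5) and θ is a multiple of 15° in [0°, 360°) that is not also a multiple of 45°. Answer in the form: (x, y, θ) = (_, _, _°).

(x, y, θ) = (3.5, 2.5, 30°)

Candidates: 14 free-cell centres × 16 headings = 224 poses. Raycast each; keep the one whose scan matches to 4 dp.
  (3.5, 1.5, 120°): beam 3 = 1.9319 ≠ 1.5529 ✗
  (1.5, 1.5, 75°): beam 1 = 0.5774 ≠ 1.5529 ✗
  (4.5, 2.5, 285°): beam 1 = 2.8868 ≠ 1.5529 ✗
  …
  (3.5, 2.5, 30°): r_1=1.5529, r_2=1.7321, r_3=1.5529, r_4=1.0000, r_5=2.5882, r_6=2.8868, r_7=1.9319 — all match ✓
Only this pose fits every beam.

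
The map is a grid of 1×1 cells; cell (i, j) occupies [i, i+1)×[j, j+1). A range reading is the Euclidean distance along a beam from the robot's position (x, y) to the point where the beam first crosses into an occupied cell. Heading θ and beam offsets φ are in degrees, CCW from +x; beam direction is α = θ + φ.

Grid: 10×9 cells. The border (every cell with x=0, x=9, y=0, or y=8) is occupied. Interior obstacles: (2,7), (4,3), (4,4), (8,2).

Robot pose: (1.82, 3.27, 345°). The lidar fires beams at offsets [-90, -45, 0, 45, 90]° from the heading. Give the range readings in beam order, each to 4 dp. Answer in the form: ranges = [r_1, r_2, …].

beam 1: φ=-90°, α=255°
  d=(-0.2588,-0.9659)  start (1,3)  tX=3.1682 tY=0.2795  stride 1/|dx|=3.8637 1/|dy|=1.0353
    cross y-line → (1,2), t=0.2795
    cross y-line → (1,1), t=1.3148
    cross y-line → (1,0), t=2.3501 (wall)
  → r_1 = 2.3501
beam 2: φ=-45°, α=300°
  d=(0.5000,-0.8660)  start (1,3)  tX=0.3600 tY=0.3118  stride 1/|dx|=2.0000 1/|dy|=1.1547
    cross y-line → (1,2), t=0.3118
    cross x-line → (2,2), t=0.3600
    cross y-line → (2,1), t=1.4665
    cross x-line → (3,1), t=2.3600
    cross y-line → (3,0), t=2.6212 (wall)
  → r_2 = 2.6212
beam 3: φ=0°, α=345°
  d=(0.9659,-0.2588)  start (1,3)  tX=0.1863 tY=1.0432  stride 1/|dx|=1.0353 1/|dy|=3.8637
    cross x-line → (2,3), t=0.1863
    cross y-line → (2,2), t=1.0432
    cross x-line → (3,2), t=1.2216
    cross x-line → (4,2), t=2.2569
    cross x-line → (5,2), t=3.2922
    cross x-line → (6,2), t=4.3275
    cross y-line → (6,1), t=4.9069
    cross x-line → (7,1), t=5.3627
    cross x-line → (8,1), t=6.3980
    cross x-line → (9,1), t=7.4333 (wall)
  → r_3 = 7.4333
beam 4: φ=45°, α=30°
  d=(0.8660,0.5000)  start (1,3)  tX=0.2078 tY=1.4600  stride 1/|dx|=1.1547 1/|dy|=2.0000
    cross x-line → (2,3), t=0.2078
    cross x-line → (3,3), t=1.3625
    cross y-line → (3,4), t=1.4600
    cross x-line → (4,4), t=2.5172 (wall)
  → r_4 = 2.5172
beam 5: φ=90°, α=75°
  d=(0.2588,0.9659)  start (1,3)  tX=0.6955 tY=0.7558  stride 1/|dx|=3.8637 1/|dy|=1.0353
    cross x-line → (2,3), t=0.6955
    cross y-line → (2,4), t=0.7558
    cross y-line → (2,5), t=1.7910
    cross y-line → (2,6), t=2.8263
    cross y-line → (2,7), t=3.8616 (wall)
  → r_5 = 3.8616

ranges = [2.3501, 2.6212, 7.4333, 2.5172, 3.8616]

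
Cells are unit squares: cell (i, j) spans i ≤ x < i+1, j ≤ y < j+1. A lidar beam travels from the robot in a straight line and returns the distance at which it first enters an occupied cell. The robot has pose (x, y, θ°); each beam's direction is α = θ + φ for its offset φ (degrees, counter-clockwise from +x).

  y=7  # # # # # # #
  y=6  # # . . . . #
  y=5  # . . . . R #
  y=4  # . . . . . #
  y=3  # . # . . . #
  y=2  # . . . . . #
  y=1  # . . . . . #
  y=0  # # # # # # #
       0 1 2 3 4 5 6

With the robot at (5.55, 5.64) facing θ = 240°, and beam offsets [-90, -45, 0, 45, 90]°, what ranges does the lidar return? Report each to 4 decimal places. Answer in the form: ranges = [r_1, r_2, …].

beam 1: φ=-90°, α=150°
  direction (-0.8660, 0.5000); cell (5,5); t to first gridline: x 0.6351, y 0.7200 (then +1.1547 / +2.0000)
    (4,5) via x @ 0.6351
    (4,6) via y @ 0.7200
    (3,6) via x @ 1.7898
    (3,7) via y @ 2.7200  # hit
  → r_1 = 2.7200
beam 2: φ=-45°, α=195°
  direction (-0.9659, -0.2588); cell (5,5); t to first gridline: x 0.5694, y 2.4728 (then +1.0353 / +3.8637)
    (4,5) via x @ 0.5694
    (3,5) via x @ 1.6047
    (3,4) via y @ 2.4728
    (2,4) via x @ 2.6400
    (1,4) via x @ 3.6752
    (0,4) via x @ 4.7105  # hit
  → r_2 = 4.7105
beam 3: φ=0°, α=240°
  direction (-0.5000, -0.8660); cell (5,5); t to first gridline: x 1.1000, y 0.7390 (then +2.0000 / +1.1547)
    (5,4) via y @ 0.7390
    (4,4) via x @ 1.1000
    (4,3) via y @ 1.8937
    (4,2) via y @ 3.0484
    (3,2) via x @ 3.1000
    (3,1) via y @ 4.2031
    (2,1) via x @ 5.1000
    (2,0) via y @ 5.3578  # hit
  → r_3 = 5.3578
beam 4: φ=45°, α=285°
  direction (0.2588, -0.9659); cell (5,5); t to first gridline: x 1.7387, y 0.6626 (then +3.8637 / +1.0353)
    (5,4) via y @ 0.6626
    (5,3) via y @ 1.6979
    (6,3) via x @ 1.7387  # hit
  → r_4 = 1.7387
beam 5: φ=90°, α=330°
  direction (0.8660, -0.5000); cell (5,5); t to first gridline: x 0.5196, y 1.2800 (then +1.1547 / +2.0000)
    (6,5) via x @ 0.5196  # hit
  → r_5 = 0.5196

ranges = [2.7200, 4.7105, 5.3578, 1.7387, 0.5196]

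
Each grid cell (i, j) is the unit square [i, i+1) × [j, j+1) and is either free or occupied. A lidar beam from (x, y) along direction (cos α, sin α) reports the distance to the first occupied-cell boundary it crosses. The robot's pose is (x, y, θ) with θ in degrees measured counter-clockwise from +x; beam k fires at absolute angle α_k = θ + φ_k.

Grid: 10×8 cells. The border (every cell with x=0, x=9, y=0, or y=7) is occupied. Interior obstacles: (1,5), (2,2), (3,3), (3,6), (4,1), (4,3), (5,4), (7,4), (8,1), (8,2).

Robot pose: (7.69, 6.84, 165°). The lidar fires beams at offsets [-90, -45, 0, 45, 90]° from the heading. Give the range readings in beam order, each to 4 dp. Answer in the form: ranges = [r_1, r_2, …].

beam 1: φ=-90°, α=75°
  direction (0.2588, 0.9659); cell (7,6); t to first gridline: x 1.1977, y 0.1656 (then +3.8637 / +1.0353)
    (7,7) via y @ 0.1656  # hit
  → r_1 = 0.1656
beam 2: φ=-45°, α=120°
  direction (-0.5000, 0.8660); cell (7,6); t to first gridline: x 1.3800, y 0.1848 (then +2.0000 / +1.1547)
    (7,7) via y @ 0.1848  # hit
  → r_2 = 0.1848
beam 3: φ=0°, α=165°
  direction (-0.9659, 0.2588); cell (7,6); t to first gridline: x 0.7143, y 0.6182 (then +1.0353 / +3.8637)
    (7,7) via y @ 0.6182  # hit
  → r_3 = 0.6182
beam 4: φ=45°, α=210°
  direction (-0.8660, -0.5000); cell (7,6); t to first gridline: x 0.7967, y 1.6800 (then +1.1547 / +2.0000)
    (6,6) via x @ 0.7967
    (6,5) via y @ 1.6800
    (5,5) via x @ 1.9514
    (4,5) via x @ 3.1061
    (4,4) via y @ 3.6800
    (3,4) via x @ 4.2608
    (2,4) via x @ 5.4155
    (2,3) via y @ 5.6800
    (1,3) via x @ 6.5702
    (1,2) via y @ 7.6800
    (0,2) via x @ 7.7249  # hit
  → r_4 = 7.7249
beam 5: φ=90°, α=255°
  direction (-0.2588, -0.9659); cell (7,6); t to first gridline: x 2.6660, y 0.8696 (then +3.8637 / +1.0353)
    (7,5) via y @ 0.8696
    (7,4) via y @ 1.9049  # hit
  → r_5 = 1.9049

ranges = [0.1656, 0.1848, 0.6182, 7.7249, 1.9049]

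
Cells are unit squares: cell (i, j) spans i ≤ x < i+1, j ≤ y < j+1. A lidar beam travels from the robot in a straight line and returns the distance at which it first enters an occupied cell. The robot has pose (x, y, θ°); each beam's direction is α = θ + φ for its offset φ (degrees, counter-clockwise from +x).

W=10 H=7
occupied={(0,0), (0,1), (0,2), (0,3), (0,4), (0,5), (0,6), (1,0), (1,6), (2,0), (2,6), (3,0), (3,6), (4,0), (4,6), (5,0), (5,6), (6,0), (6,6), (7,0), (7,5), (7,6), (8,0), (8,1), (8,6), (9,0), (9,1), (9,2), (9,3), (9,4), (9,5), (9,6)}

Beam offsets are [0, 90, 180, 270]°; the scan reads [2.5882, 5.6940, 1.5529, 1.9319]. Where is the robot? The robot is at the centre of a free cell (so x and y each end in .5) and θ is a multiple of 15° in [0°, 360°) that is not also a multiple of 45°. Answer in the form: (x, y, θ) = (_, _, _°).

(x, y, θ) = (6.5, 2.5, 75°)

Enumerate (i+0.5, j+0.5, θ) over the 38 free cells and 16 admissible headings. For each, cast all 4 beams and compare to the given ranges.
  (4.5, 4.5, 105°): beam 1 = 1.5529 ≠ 2.5882 ✗
  (1.5, 1.5, 120°): beam 1 = 1.0000 ≠ 2.5882 ✗
  (3.5, 4.5, 210°): beam 1 = 2.8868 ≠ 2.5882 ✗
  (6.5, 1.5, 345°): beam 1 = 1.5529 ≠ 2.5882 ✗
  (5.5, 3.5, 240°): beam 1 = 2.8868 ≠ 2.5882 ✗
  …
  (6.5, 2.5, 75°): r_1=2.5882, r_2=5.6940, r_3=1.5529, r_4=1.9319 — all match ✓
Only this pose fits every beam.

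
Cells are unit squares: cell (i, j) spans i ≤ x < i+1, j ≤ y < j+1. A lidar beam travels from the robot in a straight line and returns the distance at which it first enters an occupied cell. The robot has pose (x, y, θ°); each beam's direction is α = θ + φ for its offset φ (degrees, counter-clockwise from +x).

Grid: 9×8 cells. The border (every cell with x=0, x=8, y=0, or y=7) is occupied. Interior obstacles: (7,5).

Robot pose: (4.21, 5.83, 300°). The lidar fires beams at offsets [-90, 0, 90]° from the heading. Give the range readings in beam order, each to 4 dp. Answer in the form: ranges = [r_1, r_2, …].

beam 1: φ=-90°, α=210°
  direction (-0.8660, -0.5000); cell (4,5); t to first gridline: x 0.2425, y 1.6600 (then +1.1547 / +2.0000)
    (3,5) via x @ 0.2425
    (2,5) via x @ 1.3972
    (2,4) via y @ 1.6600
    (1,4) via x @ 2.5519
    (1,3) via y @ 3.6600
    (0,3) via x @ 3.7066  # hit
  → r_1 = 3.7066
beam 2: φ=0°, α=300°
  direction (0.5000, -0.8660); cell (4,5); t to first gridline: x 1.5800, y 0.9584 (then +2.0000 / +1.1547)
    (4,4) via y @ 0.9584
    (5,4) via x @ 1.5800
    (5,3) via y @ 2.1131
    (5,2) via y @ 3.2678
    (6,2) via x @ 3.5800
    (6,1) via y @ 4.4225
    (6,0) via y @ 5.5772  # hit
  → r_2 = 5.5772
beam 3: φ=90°, α=30°
  direction (0.8660, 0.5000); cell (4,5); t to first gridline: x 0.9122, y 0.3400 (then +1.1547 / +2.0000)
    (4,6) via y @ 0.3400
    (5,6) via x @ 0.9122
    (6,6) via x @ 2.0669
    (6,7) via y @ 2.3400  # hit
  → r_3 = 2.3400

ranges = [3.7066, 5.5772, 2.3400]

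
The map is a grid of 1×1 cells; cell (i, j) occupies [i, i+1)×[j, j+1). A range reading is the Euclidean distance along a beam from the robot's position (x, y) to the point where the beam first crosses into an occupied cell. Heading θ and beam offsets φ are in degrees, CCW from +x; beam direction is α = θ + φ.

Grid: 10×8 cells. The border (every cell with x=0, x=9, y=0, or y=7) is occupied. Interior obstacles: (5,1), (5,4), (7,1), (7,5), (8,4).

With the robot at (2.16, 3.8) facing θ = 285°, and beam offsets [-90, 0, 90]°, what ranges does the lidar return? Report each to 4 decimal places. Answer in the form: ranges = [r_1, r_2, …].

beam 1: φ=-90°, α=195°
  direction (-0.9659, -0.2588); cell (2,3); t to first gridline: x 0.1656, y 3.0910 (then +1.0353 / +3.8637)
    (1,3) via x @ 0.1656
    (0,3) via x @ 1.2009  # hit
  → r_1 = 1.2009
beam 2: φ=0°, α=285°
  direction (0.2588, -0.9659); cell (2,3); t to first gridline: x 3.2455, y 0.8282 (then +3.8637 / +1.0353)
    (2,2) via y @ 0.8282
    (2,1) via y @ 1.8635
    (2,0) via y @ 2.8988  # hit
  → r_2 = 2.8988
beam 3: φ=90°, α=15°
  direction (0.9659, 0.2588); cell (2,3); t to first gridline: x 0.8696, y 0.7727 (then +1.0353 / +3.8637)
    (2,4) via y @ 0.7727
    (3,4) via x @ 0.8696
    (4,4) via x @ 1.9049
    (5,4) via x @ 2.9402  # hit
  → r_3 = 2.9402

ranges = [1.2009, 2.8988, 2.9402]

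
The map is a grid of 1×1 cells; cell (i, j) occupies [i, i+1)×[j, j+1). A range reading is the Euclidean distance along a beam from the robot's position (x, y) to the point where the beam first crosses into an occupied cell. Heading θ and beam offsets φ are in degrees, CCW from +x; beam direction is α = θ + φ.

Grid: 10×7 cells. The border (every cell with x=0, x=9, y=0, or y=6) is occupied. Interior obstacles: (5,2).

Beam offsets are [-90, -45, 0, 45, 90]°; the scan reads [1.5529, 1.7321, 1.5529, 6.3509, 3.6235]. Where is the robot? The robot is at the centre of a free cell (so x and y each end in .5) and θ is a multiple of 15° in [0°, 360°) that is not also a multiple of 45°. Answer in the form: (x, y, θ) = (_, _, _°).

The pose lattice has 39·16 = 624 candidates. Test each by forward raycasting.
  (2.5, 2.5, 15°): beam 2 = 3.0000 ≠ 1.7321 ✗
  (1.5, 5.5, 75°): beam 1 = 7.7646 ≠ 1.5529 ✗
  (2.5, 2.5, 30°): beam 1 = 1.7321 ≠ 1.5529 ✗
  (2.5, 3.5, 345°): beam 1 = 2.5882 ≠ 1.5529 ✗
  …
  (3.5, 2.5, 345°): r_1=1.5529, r_2=1.7321, r_3=1.5529, r_4=6.3509, r_5=3.6235 — all match ✓
Only this pose fits every beam.

(x, y, θ) = (3.5, 2.5, 345°)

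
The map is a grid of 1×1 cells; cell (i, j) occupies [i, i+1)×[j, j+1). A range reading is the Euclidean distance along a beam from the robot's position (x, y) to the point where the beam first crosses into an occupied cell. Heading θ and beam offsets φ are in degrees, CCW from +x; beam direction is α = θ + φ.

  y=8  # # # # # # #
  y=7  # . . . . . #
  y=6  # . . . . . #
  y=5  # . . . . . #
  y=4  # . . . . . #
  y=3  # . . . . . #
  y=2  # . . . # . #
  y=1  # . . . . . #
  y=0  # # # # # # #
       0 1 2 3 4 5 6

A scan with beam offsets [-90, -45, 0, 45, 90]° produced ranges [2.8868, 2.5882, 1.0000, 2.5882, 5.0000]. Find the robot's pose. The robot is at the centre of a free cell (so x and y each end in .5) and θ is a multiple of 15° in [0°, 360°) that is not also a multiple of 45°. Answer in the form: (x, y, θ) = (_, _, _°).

(x, y, θ) = (3.5, 3.5, 330°)

The pose lattice has 34·16 = 544 candidates. Test each by forward raycasting.
  (3.5, 3.5, 30°): beam 1 = 1.0000 ≠ 2.8868 ✗
  (3.5, 7.5, 60°): beam 2 = 1.9319 ≠ 2.5882 ✗
  (3.5, 5.5, 15°): beam 1 = 2.5882 ≠ 2.8868 ✗
  …
  (3.5, 3.5, 330°): r_1=2.8868, r_2=2.5882, r_3=1.0000, r_4=2.5882, r_5=5.0000 — all match ✓
Only this pose fits every beam.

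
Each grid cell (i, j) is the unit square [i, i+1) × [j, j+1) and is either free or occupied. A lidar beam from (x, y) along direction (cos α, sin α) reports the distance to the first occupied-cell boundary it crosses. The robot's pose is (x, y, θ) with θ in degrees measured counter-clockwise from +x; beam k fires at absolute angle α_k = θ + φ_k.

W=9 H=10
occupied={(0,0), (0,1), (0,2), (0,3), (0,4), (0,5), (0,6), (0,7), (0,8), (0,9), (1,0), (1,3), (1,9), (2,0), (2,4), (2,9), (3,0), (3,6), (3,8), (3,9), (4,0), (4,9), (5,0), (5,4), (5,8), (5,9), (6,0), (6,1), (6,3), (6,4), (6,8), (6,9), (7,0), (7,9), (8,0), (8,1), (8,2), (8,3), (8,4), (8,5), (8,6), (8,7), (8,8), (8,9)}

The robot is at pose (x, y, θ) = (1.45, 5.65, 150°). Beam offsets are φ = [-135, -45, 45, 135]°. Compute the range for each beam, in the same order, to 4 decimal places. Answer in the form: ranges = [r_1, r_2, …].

ranges = [1.6047, 1.7387, 0.4659, 1.7082]

beam 1: φ=-135°, α=15°
  cosα=0.9659 sinα=0.2588 | (1,5) | tMaxX 0.5694 tMaxY 1.3523 | tΔX 1.0353 tΔY 3.8637
    t=0.5694 [x] (2,5)
    t=1.3523 [y] (2,6)
    t=1.6047 [x] (3,6) — stop
  → r_1 = 1.6047
beam 2: φ=-45°, α=105°
  cosα=-0.2588 sinα=0.9659 | (1,5) | tMaxX 1.7387 tMaxY 0.3623 | tΔX 3.8637 tΔY 1.0353
    t=0.3623 [y] (1,6)
    t=1.3976 [y] (1,7)
    t=1.7387 [x] (0,7) — stop
  → r_2 = 1.7387
beam 3: φ=45°, α=195°
  cosα=-0.9659 sinα=-0.2588 | (1,5) | tMaxX 0.4659 tMaxY 2.5114 | tΔX 1.0353 tΔY 3.8637
    t=0.4659 [x] (0,5) — stop
  → r_3 = 0.4659
beam 4: φ=135°, α=285°
  cosα=0.2588 sinα=-0.9659 | (1,5) | tMaxX 2.1250 tMaxY 0.6729 | tΔX 3.8637 tΔY 1.0353
    t=0.6729 [y] (1,4)
    t=1.7082 [y] (1,3) — stop
  → r_4 = 1.7082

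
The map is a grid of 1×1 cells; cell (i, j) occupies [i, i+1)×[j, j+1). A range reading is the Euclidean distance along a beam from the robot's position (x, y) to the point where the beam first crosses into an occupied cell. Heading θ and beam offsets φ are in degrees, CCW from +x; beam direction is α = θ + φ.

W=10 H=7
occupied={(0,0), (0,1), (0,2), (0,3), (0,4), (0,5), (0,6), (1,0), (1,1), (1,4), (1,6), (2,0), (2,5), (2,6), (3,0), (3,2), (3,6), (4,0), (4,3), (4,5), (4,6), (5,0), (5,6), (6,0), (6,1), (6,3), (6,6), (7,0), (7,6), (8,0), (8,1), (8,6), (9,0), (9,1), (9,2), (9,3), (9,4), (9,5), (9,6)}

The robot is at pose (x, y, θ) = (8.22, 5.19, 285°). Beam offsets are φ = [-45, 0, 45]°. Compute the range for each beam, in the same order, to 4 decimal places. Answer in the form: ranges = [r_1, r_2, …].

ranges = [2.4400, 3.0137, 0.9007]

beam 1: φ=-45°, α=240°
  cosα=-0.5000 sinα=-0.8660 | (8,5) | tMaxX 0.4400 tMaxY 0.2194 | tΔX 2.0000 tΔY 1.1547
    t=0.2194 [y] (8,4)
    t=0.4400 [x] (7,4)
    t=1.3741 [y] (7,3)
    t=2.4400 [x] (6,3) — stop
  → r_1 = 2.4400
beam 2: φ=0°, α=285°
  cosα=0.2588 sinα=-0.9659 | (8,5) | tMaxX 3.0137 tMaxY 0.1967 | tΔX 3.8637 tΔY 1.0353
    t=0.1967 [y] (8,4)
    t=1.2320 [y] (8,3)
    t=2.2673 [y] (8,2)
    t=3.0137 [x] (9,2) — stop
  → r_2 = 3.0137
beam 3: φ=45°, α=330°
  cosα=0.8660 sinα=-0.5000 | (8,5) | tMaxX 0.9007 tMaxY 0.3800 | tΔX 1.1547 tΔY 2.0000
    t=0.3800 [y] (8,4)
    t=0.9007 [x] (9,4) — stop
  → r_3 = 0.9007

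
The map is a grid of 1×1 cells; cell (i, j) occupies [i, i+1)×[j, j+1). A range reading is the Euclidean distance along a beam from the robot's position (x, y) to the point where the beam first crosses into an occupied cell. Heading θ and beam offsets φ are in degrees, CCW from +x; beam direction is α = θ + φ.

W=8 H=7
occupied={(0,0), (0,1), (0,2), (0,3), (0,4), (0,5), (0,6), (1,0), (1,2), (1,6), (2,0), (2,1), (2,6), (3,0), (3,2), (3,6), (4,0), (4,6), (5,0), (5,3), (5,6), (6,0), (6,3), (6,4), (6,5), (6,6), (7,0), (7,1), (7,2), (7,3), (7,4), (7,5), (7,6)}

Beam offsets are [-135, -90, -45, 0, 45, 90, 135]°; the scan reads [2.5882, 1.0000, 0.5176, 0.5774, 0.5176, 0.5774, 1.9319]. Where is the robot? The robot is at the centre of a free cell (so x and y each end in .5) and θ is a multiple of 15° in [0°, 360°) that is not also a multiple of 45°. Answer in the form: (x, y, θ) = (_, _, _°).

Candidates: 23 free-cell centres × 16 headings = 368 poses. Raycast each; keep the one whose scan matches to 4 dp.
  (4.5, 1.5, 345°): beam 1 = 1.0000 ≠ 2.5882 ✗
  (3.5, 3.5, 120°): beam 1 = 1.5529 ≠ 2.5882 ✗
  (3.5, 1.5, 15°): beam 1 = 0.5774 ≠ 2.5882 ✗
  (5.5, 4.5, 15°): beam 1 = 0.5774 ≠ 2.5882 ✗
  …
  (1.5, 3.5, 210°): r_1=2.5882, r_2=1.0000, r_3=0.5176, r_4=0.5774, r_5=0.5176, r_6=0.5774, r_7=1.9319 — all match ✓
No second candidate reproduces the full scan.

(x, y, θ) = (1.5, 3.5, 210°)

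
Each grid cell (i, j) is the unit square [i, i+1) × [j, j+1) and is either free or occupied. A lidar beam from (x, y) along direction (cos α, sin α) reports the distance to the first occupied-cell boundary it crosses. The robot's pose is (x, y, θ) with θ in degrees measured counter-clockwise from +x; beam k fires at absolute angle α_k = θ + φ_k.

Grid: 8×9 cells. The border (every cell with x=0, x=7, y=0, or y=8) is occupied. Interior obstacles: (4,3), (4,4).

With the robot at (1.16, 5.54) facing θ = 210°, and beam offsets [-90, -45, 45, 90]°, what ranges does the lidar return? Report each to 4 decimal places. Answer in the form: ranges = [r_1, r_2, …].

ranges = [0.3200, 0.1656, 0.6182, 5.2423]

beam 1: φ=-90°, α=120°
  cosα=-0.5000 sinα=0.8660 | (1,5) | tMaxX 0.3200 tMaxY 0.5312 | tΔX 2.0000 tΔY 1.1547
    t=0.3200 [x] (0,5) — stop
  → r_1 = 0.3200
beam 2: φ=-45°, α=165°
  cosα=-0.9659 sinα=0.2588 | (1,5) | tMaxX 0.1656 tMaxY 1.7773 | tΔX 1.0353 tΔY 3.8637
    t=0.1656 [x] (0,5) — stop
  → r_2 = 0.1656
beam 3: φ=45°, α=255°
  cosα=-0.2588 sinα=-0.9659 | (1,5) | tMaxX 0.6182 tMaxY 0.5590 | tΔX 3.8637 tΔY 1.0353
    t=0.5590 [y] (1,4)
    t=0.6182 [x] (0,4) — stop
  → r_3 = 0.6182
beam 4: φ=90°, α=300°
  cosα=0.5000 sinα=-0.8660 | (1,5) | tMaxX 1.6800 tMaxY 0.6235 | tΔX 2.0000 tΔY 1.1547
    t=0.6235 [y] (1,4)
    t=1.6800 [x] (2,4)
    t=1.7782 [y] (2,3)
    t=2.9329 [y] (2,2)
    t=3.6800 [x] (3,2)
    t=4.0876 [y] (3,1)
    t=5.2423 [y] (3,0) — stop
  → r_4 = 5.2423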